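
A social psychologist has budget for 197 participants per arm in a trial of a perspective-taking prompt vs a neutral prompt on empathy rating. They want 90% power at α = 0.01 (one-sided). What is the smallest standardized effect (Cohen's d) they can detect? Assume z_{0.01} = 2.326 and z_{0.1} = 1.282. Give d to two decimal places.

d_min ≈ 0.36

For two independent groups of n = 197 each: d_min = (z_{α} + z_β)·√(2/n).
z-sum = 2.326 + 1.282 = 3.608.
d_min = 3.608 × √(2/197) = 3.608 × 0.1008 = 0.364.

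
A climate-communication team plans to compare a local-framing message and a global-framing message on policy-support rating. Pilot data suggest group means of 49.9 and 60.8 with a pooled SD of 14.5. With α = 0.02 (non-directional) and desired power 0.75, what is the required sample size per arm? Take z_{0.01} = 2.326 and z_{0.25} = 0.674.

Cohen's d = |M₁ − M₂| / SD_pooled = |49.9 − 60.8| / 14.5 = 10.9 / 14.5 = 0.752.
For two independent groups with equal n: n = 2·((z_{α/2} + z_β) / d)².
z_{α/2} + z_β = 2.326 + 0.674 = 3.000.
n = 2 × (3.000 / 0.752)² = 2 × 3.989² = 2 × 15.92 = 31.8.
Round up to the next whole participant.

n = 32 per group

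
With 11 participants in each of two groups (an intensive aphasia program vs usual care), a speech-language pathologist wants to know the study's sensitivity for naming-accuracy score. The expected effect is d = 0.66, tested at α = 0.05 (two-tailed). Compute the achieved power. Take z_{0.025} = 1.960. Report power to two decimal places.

For two equal groups, power = Φ(d·√(n/2) − z_{α/2}).
d·√(n/2) = 0.66 × √(11/2) = 0.66 × 2.345 = 1.548.
z_β = 1.548 − 1.960 = -0.412.
Power = Φ(-0.412) = 0.340.

power ≈ 0.34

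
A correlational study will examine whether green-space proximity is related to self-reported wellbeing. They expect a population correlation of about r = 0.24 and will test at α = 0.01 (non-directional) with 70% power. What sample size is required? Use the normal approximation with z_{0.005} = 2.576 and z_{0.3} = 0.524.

Fisher's z: C = ½·ln((1+r)/(1−r)) = ½·ln(1.6316) = 0.2448.
n = ((z_{α/2} + z_β)/C)² + 3.
(2.576 + 0.524) / 0.2448 = 3.100 / 0.2448 = 12.663.
n = 12.663² + 3 = 160.36 + 3 = 163.4.
Round up.

n = 164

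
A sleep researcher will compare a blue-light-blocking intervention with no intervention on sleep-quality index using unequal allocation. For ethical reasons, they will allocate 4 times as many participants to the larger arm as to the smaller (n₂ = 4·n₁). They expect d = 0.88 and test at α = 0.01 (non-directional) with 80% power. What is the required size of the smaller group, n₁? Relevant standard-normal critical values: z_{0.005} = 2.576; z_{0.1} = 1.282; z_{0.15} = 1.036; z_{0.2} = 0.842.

With allocation ratio k = n₂/n₁ = 4, Var(x̄₁−x̄₂) = σ²(1/n₁ + 1/(k·n₁)) = σ²·(k+1)/(k·n₁).
So n₁ = (1 + 1/k)·((z_{α/2} + z_β)/d)² = 1.250 × (3.418/0.88)².
n₁ = 1.250 × 15.09 = 18.9.
Round up: n₁ = 19, giving n₂ = 4 × 19 = 76.

n₁ = 19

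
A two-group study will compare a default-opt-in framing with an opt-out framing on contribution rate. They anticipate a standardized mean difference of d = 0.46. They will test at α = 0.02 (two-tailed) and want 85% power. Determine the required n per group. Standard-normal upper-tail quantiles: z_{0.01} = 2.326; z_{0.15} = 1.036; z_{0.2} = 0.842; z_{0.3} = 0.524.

n = 107 per group

For two independent groups with equal n: n = 2·((z_{α/2} + z_β) / d)².
z_{α/2} + z_β = 2.326 + 1.036 = 3.362.
n = 2 × (3.362 / 0.46)² = 2 × 7.309² = 2 × 53.42 = 106.8.
Round up to the next whole participant.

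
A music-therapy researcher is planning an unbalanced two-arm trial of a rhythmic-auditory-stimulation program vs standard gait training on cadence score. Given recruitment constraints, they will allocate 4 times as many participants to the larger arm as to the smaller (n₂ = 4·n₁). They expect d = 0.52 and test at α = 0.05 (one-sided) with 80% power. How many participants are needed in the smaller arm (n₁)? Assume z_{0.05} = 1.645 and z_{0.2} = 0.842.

With allocation ratio k = n₂/n₁ = 4, Var(x̄₁−x̄₂) = σ²(1/n₁ + 1/(k·n₁)) = σ²·(k+1)/(k·n₁).
So n₁ = (1 + 1/k)·((z_{α} + z_β)/d)² = 1.250 × (2.487/0.52)².
n₁ = 1.250 × 22.87 = 28.6.
Round up: n₁ = 29, giving n₂ = 4 × 29 = 116.

n₁ = 29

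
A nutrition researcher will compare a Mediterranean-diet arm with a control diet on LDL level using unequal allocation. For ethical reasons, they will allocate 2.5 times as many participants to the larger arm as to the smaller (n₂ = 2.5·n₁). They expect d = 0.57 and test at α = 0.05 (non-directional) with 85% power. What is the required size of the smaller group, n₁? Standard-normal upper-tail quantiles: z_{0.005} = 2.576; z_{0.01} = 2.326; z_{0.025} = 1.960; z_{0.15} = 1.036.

n₁ = 39

With allocation ratio k = n₂/n₁ = 2.5, Var(x̄₁−x̄₂) = σ²(1/n₁ + 1/(k·n₁)) = σ²·(k+1)/(k·n₁).
So n₁ = (1 + 1/k)·((z_{α/2} + z_β)/d)² = 1.400 × (2.996/0.57)².
n₁ = 1.400 × 27.63 = 38.7.
Round up: n₁ = 39, giving n₂ = ⌈2.5 × 39⌉ = ⌈97.5⌉ = 98.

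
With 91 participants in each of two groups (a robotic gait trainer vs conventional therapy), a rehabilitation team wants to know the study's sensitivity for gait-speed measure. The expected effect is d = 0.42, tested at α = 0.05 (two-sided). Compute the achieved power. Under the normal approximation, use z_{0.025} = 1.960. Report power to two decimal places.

power ≈ 0.81

For two equal groups, power = Φ(d·√(n/2) − z_{α/2}).
d·√(n/2) = 0.42 × √(91/2) = 0.42 × 6.745 = 2.833.
z_β = 2.833 − 1.960 = 0.873.
Power = Φ(0.873) = 0.809.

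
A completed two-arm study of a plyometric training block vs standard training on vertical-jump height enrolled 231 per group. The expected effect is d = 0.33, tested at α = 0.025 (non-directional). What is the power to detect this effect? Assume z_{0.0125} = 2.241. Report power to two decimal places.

power ≈ 0.90

For two equal groups, power = Φ(d·√(n/2) − z_{α/2}).
d·√(n/2) = 0.33 × √(231/2) = 0.33 × 10.747 = 3.547.
z_β = 3.547 − 2.241 = 1.306.
Power = Φ(1.306) = 0.904.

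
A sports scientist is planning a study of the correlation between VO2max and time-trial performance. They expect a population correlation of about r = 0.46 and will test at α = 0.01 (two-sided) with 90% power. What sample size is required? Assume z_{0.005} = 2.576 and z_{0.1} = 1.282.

n = 64

Fisher's z: C = ½·ln((1+r)/(1−r)) = ½·ln(2.7037) = 0.4973.
n = ((z_{α/2} + z_β)/C)² + 3.
(2.576 + 1.282) / 0.4973 = 3.858 / 0.4973 = 7.758.
n = 7.758² + 3 = 60.18 + 3 = 63.2.
Round up.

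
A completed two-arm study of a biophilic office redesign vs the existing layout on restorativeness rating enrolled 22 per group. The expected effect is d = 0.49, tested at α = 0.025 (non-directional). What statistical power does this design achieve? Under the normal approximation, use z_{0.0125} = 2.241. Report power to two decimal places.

power ≈ 0.27

For two equal groups, power = Φ(d·√(n/2) − z_{α/2}).
d·√(n/2) = 0.49 × √(22/2) = 0.49 × 3.317 = 1.625.
z_β = 1.625 − 2.241 = -0.616.
Power = Φ(-0.616) = 0.269.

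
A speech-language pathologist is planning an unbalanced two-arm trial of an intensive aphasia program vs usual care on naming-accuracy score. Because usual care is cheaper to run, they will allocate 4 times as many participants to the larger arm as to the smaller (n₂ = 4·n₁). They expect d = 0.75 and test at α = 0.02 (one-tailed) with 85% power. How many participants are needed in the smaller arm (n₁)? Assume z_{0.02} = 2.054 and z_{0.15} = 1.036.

n₁ = 22

With allocation ratio k = n₂/n₁ = 4, Var(x̄₁−x̄₂) = σ²(1/n₁ + 1/(k·n₁)) = σ²·(k+1)/(k·n₁).
So n₁ = (1 + 1/k)·((z_{α} + z_β)/d)² = 1.250 × (3.090/0.75)².
n₁ = 1.250 × 16.97 = 21.2.
Round up: n₁ = 22, giving n₂ = 4 × 22 = 88.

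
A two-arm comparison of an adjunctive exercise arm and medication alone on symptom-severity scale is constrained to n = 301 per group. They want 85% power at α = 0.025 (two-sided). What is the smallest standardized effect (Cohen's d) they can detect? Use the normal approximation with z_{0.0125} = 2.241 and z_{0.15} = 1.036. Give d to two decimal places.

For two independent groups of n = 301 each: d_min = (z_{α/2} + z_β)·√(2/n).
z-sum = 2.241 + 1.036 = 3.277.
d_min = 3.277 × √(2/301) = 3.277 × 0.0815 = 0.267.

d_min ≈ 0.27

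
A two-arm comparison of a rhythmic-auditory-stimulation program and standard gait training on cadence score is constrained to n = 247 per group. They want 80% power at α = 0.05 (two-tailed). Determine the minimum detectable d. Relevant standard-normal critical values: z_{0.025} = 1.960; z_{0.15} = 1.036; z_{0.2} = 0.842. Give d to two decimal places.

d_min ≈ 0.25

For two independent groups of n = 247 each: d_min = (z_{α/2} + z_β)·√(2/n).
z-sum = 1.960 + 0.842 = 2.802.
d_min = 2.802 × √(2/247) = 2.802 × 0.0900 = 0.252.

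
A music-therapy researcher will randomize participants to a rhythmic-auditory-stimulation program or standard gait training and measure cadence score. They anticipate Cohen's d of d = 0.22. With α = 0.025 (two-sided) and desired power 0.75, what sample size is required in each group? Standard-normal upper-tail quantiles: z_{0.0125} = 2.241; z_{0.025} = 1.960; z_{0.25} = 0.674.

For two independent groups with equal n: n = 2·((z_{α/2} + z_β) / d)².
z_{α/2} + z_β = 2.241 + 0.674 = 2.915.
n = 2 × (2.915 / 0.22)² = 2 × 13.250² = 2 × 175.56 = 351.1.
Round up to the next whole participant.

n = 352 per group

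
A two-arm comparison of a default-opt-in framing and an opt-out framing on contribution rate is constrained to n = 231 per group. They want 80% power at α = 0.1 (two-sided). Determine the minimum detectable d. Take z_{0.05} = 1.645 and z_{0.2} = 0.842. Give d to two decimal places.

d_min ≈ 0.23

For two independent groups of n = 231 each: d_min = (z_{α/2} + z_β)·√(2/n).
z-sum = 1.645 + 0.842 = 2.487.
d_min = 2.487 × √(2/231) = 2.487 × 0.0930 = 0.231.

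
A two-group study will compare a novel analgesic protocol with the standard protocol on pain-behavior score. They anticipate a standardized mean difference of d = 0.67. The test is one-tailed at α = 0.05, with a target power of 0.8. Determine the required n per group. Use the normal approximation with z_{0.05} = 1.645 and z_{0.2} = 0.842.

For two independent groups with equal n: n = 2·((z_{α} + z_β) / d)².
z_{α} + z_β = 1.645 + 0.842 = 2.487.
n = 2 × (2.487 / 0.67)² = 2 × 3.712² = 2 × 13.78 = 27.6.
Round up to the next whole participant.

n = 28 per group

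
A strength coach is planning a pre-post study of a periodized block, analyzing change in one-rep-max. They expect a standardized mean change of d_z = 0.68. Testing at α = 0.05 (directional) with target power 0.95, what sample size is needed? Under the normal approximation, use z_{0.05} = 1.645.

n = 24 pairs

For a paired (one-sample on differences) test: n = ((z_{α} + z_β) / d)².
z_{α} + z_β = 1.645 + 1.645 = 3.290.
n = (3.290 / 0.68)² = 4.838² = 23.41.
Round up.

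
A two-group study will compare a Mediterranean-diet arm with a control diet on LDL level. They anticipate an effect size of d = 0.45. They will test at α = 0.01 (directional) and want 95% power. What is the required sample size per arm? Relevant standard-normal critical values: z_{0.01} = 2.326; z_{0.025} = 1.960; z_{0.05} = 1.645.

For two independent groups with equal n: n = 2·((z_{α} + z_β) / d)².
z_{α} + z_β = 2.326 + 1.645 = 3.971.
n = 2 × (3.971 / 0.45)² = 2 × 8.824² = 2 × 77.87 = 155.7.
Round up to the next whole participant.

n = 156 per group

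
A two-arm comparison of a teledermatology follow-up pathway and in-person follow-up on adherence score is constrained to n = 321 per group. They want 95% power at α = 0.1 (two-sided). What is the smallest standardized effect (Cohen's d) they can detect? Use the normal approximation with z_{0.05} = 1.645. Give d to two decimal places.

For two independent groups of n = 321 each: d_min = (z_{α/2} + z_β)·√(2/n).
z-sum = 1.645 + 1.645 = 3.290.
d_min = 3.290 × √(2/321) = 3.290 × 0.0789 = 0.260.

d_min ≈ 0.26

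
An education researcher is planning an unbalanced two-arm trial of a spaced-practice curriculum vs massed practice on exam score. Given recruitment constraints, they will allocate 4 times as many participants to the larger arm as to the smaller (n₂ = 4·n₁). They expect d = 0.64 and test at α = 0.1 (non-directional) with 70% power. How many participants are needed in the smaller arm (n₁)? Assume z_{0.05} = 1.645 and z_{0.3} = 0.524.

n₁ = 15

With allocation ratio k = n₂/n₁ = 4, Var(x̄₁−x̄₂) = σ²(1/n₁ + 1/(k·n₁)) = σ²·(k+1)/(k·n₁).
So n₁ = (1 + 1/k)·((z_{α/2} + z_β)/d)² = 1.250 × (2.169/0.64)².
n₁ = 1.250 × 11.49 = 14.4.
Round up: n₁ = 15, giving n₂ = 4 × 15 = 60.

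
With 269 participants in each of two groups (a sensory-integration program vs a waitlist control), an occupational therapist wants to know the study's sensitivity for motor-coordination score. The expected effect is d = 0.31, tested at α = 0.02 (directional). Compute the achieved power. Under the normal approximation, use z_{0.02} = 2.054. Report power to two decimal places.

For two equal groups, power = Φ(d·√(n/2) − z_{α}).
d·√(n/2) = 0.31 × √(269/2) = 0.31 × 11.597 = 3.595.
z_β = 3.595 − 2.054 = 1.541.
Power = Φ(1.541) = 0.938.

power ≈ 0.94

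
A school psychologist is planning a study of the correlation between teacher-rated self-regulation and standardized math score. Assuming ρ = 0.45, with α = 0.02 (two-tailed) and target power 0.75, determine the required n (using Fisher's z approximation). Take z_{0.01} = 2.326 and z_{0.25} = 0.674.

n = 42

Fisher's z: C = ½·ln((1+r)/(1−r)) = ½·ln(2.6364) = 0.4847.
n = ((z_{α/2} + z_β)/C)² + 3.
(2.326 + 0.674) / 0.4847 = 3.000 / 0.4847 = 6.189.
n = 6.189² + 3 = 38.31 + 3 = 41.3.
Round up.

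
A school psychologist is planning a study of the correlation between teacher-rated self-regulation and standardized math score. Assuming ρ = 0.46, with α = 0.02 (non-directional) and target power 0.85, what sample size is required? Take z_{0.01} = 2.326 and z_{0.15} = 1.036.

Fisher's z: C = ½·ln((1+r)/(1−r)) = ½·ln(2.7037) = 0.4973.
n = ((z_{α/2} + z_β)/C)² + 3.
(2.326 + 1.036) / 0.4973 = 3.362 / 0.4973 = 6.761.
n = 6.761² + 3 = 45.70 + 3 = 48.7.
Round up.

n = 49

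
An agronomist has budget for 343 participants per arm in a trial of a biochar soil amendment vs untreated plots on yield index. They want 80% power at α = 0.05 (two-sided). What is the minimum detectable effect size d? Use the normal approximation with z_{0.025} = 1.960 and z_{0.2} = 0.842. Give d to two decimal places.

For two independent groups of n = 343 each: d_min = (z_{α/2} + z_β)·√(2/n).
z-sum = 1.960 + 0.842 = 2.802.
d_min = 2.802 × √(2/343) = 2.802 × 0.0764 = 0.214.

d_min ≈ 0.21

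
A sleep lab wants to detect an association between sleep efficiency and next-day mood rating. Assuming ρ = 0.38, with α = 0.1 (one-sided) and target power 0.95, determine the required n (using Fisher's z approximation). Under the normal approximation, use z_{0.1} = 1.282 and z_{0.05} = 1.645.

n = 57

Fisher's z: C = ½·ln((1+r)/(1−r)) = ½·ln(2.2258) = 0.4001.
n = ((z_{α} + z_β)/C)² + 3.
(1.282 + 1.645) / 0.4001 = 2.927 / 0.4001 = 7.316.
n = 7.316² + 3 = 53.52 + 3 = 56.5.
Round up.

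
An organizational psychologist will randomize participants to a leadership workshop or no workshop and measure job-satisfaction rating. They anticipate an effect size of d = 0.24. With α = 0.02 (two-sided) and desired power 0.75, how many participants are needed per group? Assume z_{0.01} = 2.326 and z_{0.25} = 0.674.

n = 313 per group

For two independent groups with equal n: n = 2·((z_{α/2} + z_β) / d)².
z_{α/2} + z_β = 2.326 + 0.674 = 3.000.
n = 2 × (3.000 / 0.24)² = 2 × 12.500² = 2 × 156.25 = 312.5.
Round up to the next whole participant.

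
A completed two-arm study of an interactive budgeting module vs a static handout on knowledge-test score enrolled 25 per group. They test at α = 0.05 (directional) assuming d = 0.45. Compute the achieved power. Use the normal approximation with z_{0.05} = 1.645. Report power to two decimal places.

For two equal groups, power = Φ(d·√(n/2) − z_{α}).
d·√(n/2) = 0.45 × √(25/2) = 0.45 × 3.536 = 1.591.
z_β = 1.591 − 1.645 = -0.054.
Power = Φ(-0.054) = 0.478.

power ≈ 0.48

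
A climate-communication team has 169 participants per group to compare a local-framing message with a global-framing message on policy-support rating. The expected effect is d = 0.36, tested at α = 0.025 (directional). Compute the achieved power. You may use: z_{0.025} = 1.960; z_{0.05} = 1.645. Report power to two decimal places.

power ≈ 0.91

For two equal groups, power = Φ(d·√(n/2) − z_{α}).
d·√(n/2) = 0.36 × √(169/2) = 0.36 × 9.192 = 3.309.
z_β = 3.309 − 1.960 = 1.349.
Power = Φ(1.349) = 0.911.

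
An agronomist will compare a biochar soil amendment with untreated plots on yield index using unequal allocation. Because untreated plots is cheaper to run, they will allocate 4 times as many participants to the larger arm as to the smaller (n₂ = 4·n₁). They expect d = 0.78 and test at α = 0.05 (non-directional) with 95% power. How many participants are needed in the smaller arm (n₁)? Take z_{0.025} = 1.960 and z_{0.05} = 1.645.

n₁ = 27

With allocation ratio k = n₂/n₁ = 4, Var(x̄₁−x̄₂) = σ²(1/n₁ + 1/(k·n₁)) = σ²·(k+1)/(k·n₁).
So n₁ = (1 + 1/k)·((z_{α/2} + z_β)/d)² = 1.250 × (3.605/0.78)².
n₁ = 1.250 × 21.36 = 26.7.
Round up: n₁ = 27, giving n₂ = 4 × 27 = 108.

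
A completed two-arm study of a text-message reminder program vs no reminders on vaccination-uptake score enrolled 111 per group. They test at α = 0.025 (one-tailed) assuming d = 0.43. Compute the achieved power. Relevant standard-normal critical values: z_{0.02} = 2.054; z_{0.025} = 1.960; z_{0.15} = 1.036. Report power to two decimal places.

For two equal groups, power = Φ(d·√(n/2) − z_{α}).
d·√(n/2) = 0.43 × √(111/2) = 0.43 × 7.450 = 3.203.
z_β = 3.203 − 1.960 = 1.243.
Power = Φ(1.243) = 0.893.

power ≈ 0.89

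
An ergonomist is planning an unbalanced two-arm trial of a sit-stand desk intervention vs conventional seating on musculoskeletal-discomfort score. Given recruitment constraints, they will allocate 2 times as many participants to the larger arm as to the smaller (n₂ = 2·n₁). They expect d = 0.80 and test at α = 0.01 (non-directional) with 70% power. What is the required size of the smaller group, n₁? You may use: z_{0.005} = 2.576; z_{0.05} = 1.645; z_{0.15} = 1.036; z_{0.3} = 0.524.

n₁ = 23

With allocation ratio k = n₂/n₁ = 2, Var(x̄₁−x̄₂) = σ²(1/n₁ + 1/(k·n₁)) = σ²·(k+1)/(k·n₁).
So n₁ = (1 + 1/k)·((z_{α/2} + z_β)/d)² = 1.500 × (3.100/0.80)².
n₁ = 1.500 × 15.02 = 22.5.
Round up: n₁ = 23, giving n₂ = 2 × 23 = 46.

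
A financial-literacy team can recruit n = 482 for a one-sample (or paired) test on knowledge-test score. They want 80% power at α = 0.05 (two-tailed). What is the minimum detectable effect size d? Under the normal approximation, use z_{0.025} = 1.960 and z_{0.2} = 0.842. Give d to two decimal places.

d_min ≈ 0.13

For a single sample (or paired design) of n = 482: d_min = (z_{α/2} + z_β)/√n.
z-sum = 1.960 + 0.842 = 2.802.
d_min = 2.802 / √482 = 2.802 / 21.954 = 0.128.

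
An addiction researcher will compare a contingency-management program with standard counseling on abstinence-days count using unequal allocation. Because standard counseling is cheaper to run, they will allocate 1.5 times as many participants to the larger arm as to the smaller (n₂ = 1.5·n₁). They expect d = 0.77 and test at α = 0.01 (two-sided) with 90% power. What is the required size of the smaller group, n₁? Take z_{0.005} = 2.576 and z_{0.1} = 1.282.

n₁ = 42

With allocation ratio k = n₂/n₁ = 1.5, Var(x̄₁−x̄₂) = σ²(1/n₁ + 1/(k·n₁)) = σ²·(k+1)/(k·n₁).
So n₁ = (1 + 1/k)·((z_{α/2} + z_β)/d)² = 1.667 × (3.858/0.77)².
n₁ = 1.667 × 25.10 = 41.8.
Round up: n₁ = 42, giving n₂ = 1.5 × 42 = 63.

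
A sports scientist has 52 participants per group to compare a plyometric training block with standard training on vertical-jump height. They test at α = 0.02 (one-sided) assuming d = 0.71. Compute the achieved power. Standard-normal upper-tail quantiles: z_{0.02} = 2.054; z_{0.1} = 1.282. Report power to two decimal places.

For two equal groups, power = Φ(d·√(n/2) − z_{α}).
d·√(n/2) = 0.71 × √(52/2) = 0.71 × 5.099 = 3.620.
z_β = 3.620 − 2.054 = 1.566.
Power = Φ(1.566) = 0.941.

power ≈ 0.94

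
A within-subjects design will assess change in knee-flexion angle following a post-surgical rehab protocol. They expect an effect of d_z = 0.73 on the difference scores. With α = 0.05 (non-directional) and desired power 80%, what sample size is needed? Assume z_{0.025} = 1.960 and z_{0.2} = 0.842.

For a paired (one-sample on differences) test: n = ((z_{α/2} + z_β) / d)².
z_{α/2} + z_β = 1.960 + 0.842 = 2.802.
n = (2.802 / 0.73)² = 3.838² = 14.73.
Round up.

n = 15 pairs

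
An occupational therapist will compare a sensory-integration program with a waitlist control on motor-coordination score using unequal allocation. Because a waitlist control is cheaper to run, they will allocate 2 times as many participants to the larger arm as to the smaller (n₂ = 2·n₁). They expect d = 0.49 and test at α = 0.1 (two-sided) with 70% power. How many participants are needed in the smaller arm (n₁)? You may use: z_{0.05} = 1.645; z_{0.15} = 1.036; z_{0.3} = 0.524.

n₁ = 30

With allocation ratio k = n₂/n₁ = 2, Var(x̄₁−x̄₂) = σ²(1/n₁ + 1/(k·n₁)) = σ²·(k+1)/(k·n₁).
So n₁ = (1 + 1/k)·((z_{α/2} + z_β)/d)² = 1.500 × (2.169/0.49)².
n₁ = 1.500 × 19.59 = 29.4.
Round up: n₁ = 30, giving n₂ = 2 × 30 = 60.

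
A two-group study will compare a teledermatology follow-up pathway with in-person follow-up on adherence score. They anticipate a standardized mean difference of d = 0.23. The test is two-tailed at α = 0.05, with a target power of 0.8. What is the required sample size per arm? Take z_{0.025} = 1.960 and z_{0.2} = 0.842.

n = 297 per group

For two independent groups with equal n: n = 2·((z_{α/2} + z_β) / d)².
z_{α/2} + z_β = 1.960 + 0.842 = 2.802.
n = 2 × (2.802 / 0.23)² = 2 × 12.183² = 2 × 148.42 = 296.8.
Round up to the next whole participant.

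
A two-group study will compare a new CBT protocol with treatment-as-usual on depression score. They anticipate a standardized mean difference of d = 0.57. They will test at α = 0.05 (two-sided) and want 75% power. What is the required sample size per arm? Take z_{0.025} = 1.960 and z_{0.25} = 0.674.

For two independent groups with equal n: n = 2·((z_{α/2} + z_β) / d)².
z_{α/2} + z_β = 1.960 + 0.674 = 2.634.
n = 2 × (2.634 / 0.57)² = 2 × 4.621² = 2 × 21.35 = 42.7.
Round up to the next whole participant.

n = 43 per group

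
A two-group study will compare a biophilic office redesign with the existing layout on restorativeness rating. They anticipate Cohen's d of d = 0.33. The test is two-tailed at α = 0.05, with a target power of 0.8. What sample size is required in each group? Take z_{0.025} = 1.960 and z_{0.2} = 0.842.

n = 145 per group

For two independent groups with equal n: n = 2·((z_{α/2} + z_β) / d)².
z_{α/2} + z_β = 1.960 + 0.842 = 2.802.
n = 2 × (2.802 / 0.33)² = 2 × 8.491² = 2 × 72.10 = 144.2.
Round up to the next whole participant.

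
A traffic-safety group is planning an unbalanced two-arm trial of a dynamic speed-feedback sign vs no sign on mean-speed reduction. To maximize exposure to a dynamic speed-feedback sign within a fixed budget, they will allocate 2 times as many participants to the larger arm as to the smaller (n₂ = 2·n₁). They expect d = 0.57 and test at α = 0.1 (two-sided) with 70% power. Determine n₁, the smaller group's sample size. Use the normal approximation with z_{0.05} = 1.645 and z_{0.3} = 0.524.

With allocation ratio k = n₂/n₁ = 2, Var(x̄₁−x̄₂) = σ²(1/n₁ + 1/(k·n₁)) = σ²·(k+1)/(k·n₁).
So n₁ = (1 + 1/k)·((z_{α/2} + z_β)/d)² = 1.500 × (2.169/0.57)².
n₁ = 1.500 × 14.48 = 21.7.
Round up: n₁ = 22, giving n₂ = 2 × 22 = 44.

n₁ = 22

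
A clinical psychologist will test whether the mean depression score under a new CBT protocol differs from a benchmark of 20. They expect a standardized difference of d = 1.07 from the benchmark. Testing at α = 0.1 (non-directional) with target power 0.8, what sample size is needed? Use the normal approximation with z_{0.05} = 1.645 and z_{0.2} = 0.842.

For a one-sample test: n = ((z_{α/2} + z_β) / d)².
z_{α/2} + z_β = 1.645 + 0.842 = 2.487.
n = (2.487 / 1.07)² = 2.324² = 5.40.
Round up.

n = 6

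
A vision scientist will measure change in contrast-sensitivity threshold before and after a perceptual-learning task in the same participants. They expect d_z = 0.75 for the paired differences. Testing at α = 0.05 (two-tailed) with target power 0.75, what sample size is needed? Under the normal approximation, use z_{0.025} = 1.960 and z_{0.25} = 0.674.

For a paired (one-sample on differences) test: n = ((z_{α/2} + z_β) / d)².
z_{α/2} + z_β = 1.960 + 0.674 = 2.634.
n = (2.634 / 0.75)² = 3.512² = 12.33.
Round up.

n = 13 pairs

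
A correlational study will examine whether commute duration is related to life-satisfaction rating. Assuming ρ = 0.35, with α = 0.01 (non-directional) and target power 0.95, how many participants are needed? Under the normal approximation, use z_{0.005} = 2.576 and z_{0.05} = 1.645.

n = 137

Fisher's z: C = ½·ln((1+r)/(1−r)) = ½·ln(2.0769) = 0.3654.
n = ((z_{α/2} + z_β)/C)² + 3.
(2.576 + 1.645) / 0.3654 = 4.221 / 0.3654 = 11.552.
n = 11.552² + 3 = 133.44 + 3 = 136.4.
Round up.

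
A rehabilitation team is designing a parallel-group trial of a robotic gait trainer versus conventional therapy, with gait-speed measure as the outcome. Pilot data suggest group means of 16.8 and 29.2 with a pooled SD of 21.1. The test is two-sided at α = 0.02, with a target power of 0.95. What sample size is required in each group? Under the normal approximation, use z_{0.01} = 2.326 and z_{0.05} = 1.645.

Cohen's d = |M₁ − M₂| / SD_pooled = |16.8 − 29.2| / 21.1 = 12.4 / 21.1 = 0.588.
For two independent groups with equal n: n = 2·((z_{α/2} + z_β) / d)².
z_{α/2} + z_β = 2.326 + 1.645 = 3.971.
n = 2 × (3.971 / 0.588)² = 2 × 6.753² = 2 × 45.61 = 91.2.
Round up to the next whole participant.

n = 92 per group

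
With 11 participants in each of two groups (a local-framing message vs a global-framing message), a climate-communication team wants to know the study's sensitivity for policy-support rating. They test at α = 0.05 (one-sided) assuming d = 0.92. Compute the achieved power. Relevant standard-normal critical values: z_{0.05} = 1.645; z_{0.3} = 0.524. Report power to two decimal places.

For two equal groups, power = Φ(d·√(n/2) − z_{α}).
d·√(n/2) = 0.92 × √(11/2) = 0.92 × 2.345 = 2.158.
z_β = 2.158 − 1.645 = 0.513.
Power = Φ(0.513) = 0.696.

power ≈ 0.70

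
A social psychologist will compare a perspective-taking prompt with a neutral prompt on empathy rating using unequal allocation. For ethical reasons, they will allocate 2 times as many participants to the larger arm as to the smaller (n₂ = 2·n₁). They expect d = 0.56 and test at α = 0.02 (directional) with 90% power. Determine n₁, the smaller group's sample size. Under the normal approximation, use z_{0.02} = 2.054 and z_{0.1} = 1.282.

With allocation ratio k = n₂/n₁ = 2, Var(x̄₁−x̄₂) = σ²(1/n₁ + 1/(k·n₁)) = σ²·(k+1)/(k·n₁).
So n₁ = (1 + 1/k)·((z_{α} + z_β)/d)² = 1.500 × (3.336/0.56)².
n₁ = 1.500 × 35.49 = 53.2.
Round up: n₁ = 54, giving n₂ = 2 × 54 = 108.

n₁ = 54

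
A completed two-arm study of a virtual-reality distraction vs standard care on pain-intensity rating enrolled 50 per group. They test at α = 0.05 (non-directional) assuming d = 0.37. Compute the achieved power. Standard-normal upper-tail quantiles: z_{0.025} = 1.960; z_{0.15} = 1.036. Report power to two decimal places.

power ≈ 0.46

For two equal groups, power = Φ(d·√(n/2) − z_{α/2}).
d·√(n/2) = 0.37 × √(50/2) = 0.37 × 5.000 = 1.850.
z_β = 1.850 − 1.960 = -0.110.
Power = Φ(-0.110) = 0.456.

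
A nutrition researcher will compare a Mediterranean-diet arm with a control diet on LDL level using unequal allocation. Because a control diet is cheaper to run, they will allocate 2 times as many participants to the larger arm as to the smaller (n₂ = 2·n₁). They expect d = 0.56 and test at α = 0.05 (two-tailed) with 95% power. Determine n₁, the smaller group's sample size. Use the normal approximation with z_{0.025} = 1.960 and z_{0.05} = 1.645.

With allocation ratio k = n₂/n₁ = 2, Var(x̄₁−x̄₂) = σ²(1/n₁ + 1/(k·n₁)) = σ²·(k+1)/(k·n₁).
So n₁ = (1 + 1/k)·((z_{α/2} + z_β)/d)² = 1.500 × (3.605/0.56)².
n₁ = 1.500 × 41.44 = 62.2.
Round up: n₁ = 63, giving n₂ = 2 × 63 = 126.

n₁ = 63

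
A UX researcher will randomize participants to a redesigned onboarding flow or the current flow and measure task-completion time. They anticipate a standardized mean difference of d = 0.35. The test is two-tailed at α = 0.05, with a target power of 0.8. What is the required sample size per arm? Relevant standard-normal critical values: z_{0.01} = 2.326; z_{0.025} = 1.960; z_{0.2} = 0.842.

For two independent groups with equal n: n = 2·((z_{α/2} + z_β) / d)².
z_{α/2} + z_β = 1.960 + 0.842 = 2.802.
n = 2 × (2.802 / 0.35)² = 2 × 8.006² = 2 × 64.09 = 128.2.
Round up to the next whole participant.

n = 129 per group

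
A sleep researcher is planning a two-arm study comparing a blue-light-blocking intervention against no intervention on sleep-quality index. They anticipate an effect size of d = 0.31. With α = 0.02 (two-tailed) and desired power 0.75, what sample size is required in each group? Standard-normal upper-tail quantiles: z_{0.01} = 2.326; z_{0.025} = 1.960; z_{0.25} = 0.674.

For two independent groups with equal n: n = 2·((z_{α/2} + z_β) / d)².
z_{α/2} + z_β = 2.326 + 0.674 = 3.000.
n = 2 × (3.000 / 0.31)² = 2 × 9.677² = 2 × 93.65 = 187.3.
Round up to the next whole participant.

n = 188 per group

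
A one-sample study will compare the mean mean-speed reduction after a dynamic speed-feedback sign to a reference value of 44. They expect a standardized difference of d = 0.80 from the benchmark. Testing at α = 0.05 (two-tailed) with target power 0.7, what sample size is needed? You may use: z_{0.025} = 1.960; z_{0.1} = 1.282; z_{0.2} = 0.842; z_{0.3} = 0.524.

For a one-sample test: n = ((z_{α/2} + z_β) / d)².
z_{α/2} + z_β = 1.960 + 0.524 = 2.484.
n = (2.484 / 0.80)² = 3.105² = 9.64.
Round up.

n = 10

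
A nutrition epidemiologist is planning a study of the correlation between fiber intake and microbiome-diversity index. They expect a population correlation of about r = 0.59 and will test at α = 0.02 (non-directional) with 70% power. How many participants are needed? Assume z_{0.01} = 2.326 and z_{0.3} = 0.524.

n = 21

Fisher's z: C = ½·ln((1+r)/(1−r)) = ½·ln(3.8780) = 0.6777.
n = ((z_{α/2} + z_β)/C)² + 3.
(2.326 + 0.524) / 0.6777 = 2.850 / 0.6777 = 4.205.
n = 4.205² + 3 = 17.69 + 3 = 20.7.
Round up.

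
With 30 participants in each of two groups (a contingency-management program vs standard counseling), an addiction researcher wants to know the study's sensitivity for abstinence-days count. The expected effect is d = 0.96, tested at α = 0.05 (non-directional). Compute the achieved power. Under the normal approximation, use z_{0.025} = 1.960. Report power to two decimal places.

power ≈ 0.96

For two equal groups, power = Φ(d·√(n/2) − z_{α/2}).
d·√(n/2) = 0.96 × √(30/2) = 0.96 × 3.873 = 3.718.
z_β = 3.718 − 1.960 = 1.758.
Power = Φ(1.758) = 0.961.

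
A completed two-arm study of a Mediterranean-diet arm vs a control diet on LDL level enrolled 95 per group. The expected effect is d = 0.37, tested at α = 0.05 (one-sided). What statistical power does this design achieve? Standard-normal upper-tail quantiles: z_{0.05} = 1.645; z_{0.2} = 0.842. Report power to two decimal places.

For two equal groups, power = Φ(d·√(n/2) − z_{α}).
d·√(n/2) = 0.37 × √(95/2) = 0.37 × 6.892 = 2.550.
z_β = 2.550 − 1.645 = 0.905.
Power = Φ(0.905) = 0.817.

power ≈ 0.82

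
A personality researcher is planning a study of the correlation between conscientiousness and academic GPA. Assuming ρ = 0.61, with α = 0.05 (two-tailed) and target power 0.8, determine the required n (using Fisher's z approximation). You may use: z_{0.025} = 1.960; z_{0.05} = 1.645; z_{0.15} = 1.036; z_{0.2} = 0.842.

n = 19

Fisher's z: C = ½·ln((1+r)/(1−r)) = ½·ln(4.1282) = 0.7089.
n = ((z_{α/2} + z_β)/C)² + 3.
(1.960 + 0.842) / 0.7089 = 2.802 / 0.7089 = 3.953.
n = 3.953² + 3 = 15.62 + 3 = 18.6.
Round up.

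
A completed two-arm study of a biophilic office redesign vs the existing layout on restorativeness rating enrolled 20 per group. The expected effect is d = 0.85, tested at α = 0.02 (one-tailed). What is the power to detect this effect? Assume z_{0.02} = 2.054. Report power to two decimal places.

power ≈ 0.74

For two equal groups, power = Φ(d·√(n/2) − z_{α}).
d·√(n/2) = 0.85 × √(20/2) = 0.85 × 3.162 = 2.688.
z_β = 2.688 − 2.054 = 0.634.
Power = Φ(0.634) = 0.737.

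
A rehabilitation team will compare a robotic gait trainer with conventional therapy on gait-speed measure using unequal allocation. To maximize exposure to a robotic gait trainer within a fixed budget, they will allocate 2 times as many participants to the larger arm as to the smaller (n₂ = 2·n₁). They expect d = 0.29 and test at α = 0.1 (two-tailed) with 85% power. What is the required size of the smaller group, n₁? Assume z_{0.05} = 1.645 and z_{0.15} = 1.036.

With allocation ratio k = n₂/n₁ = 2, Var(x̄₁−x̄₂) = σ²(1/n₁ + 1/(k·n₁)) = σ²·(k+1)/(k·n₁).
So n₁ = (1 + 1/k)·((z_{α/2} + z_β)/d)² = 1.500 × (2.681/0.29)².
n₁ = 1.500 × 85.47 = 128.2.
Round up: n₁ = 129, giving n₂ = 2 × 129 = 258.

n₁ = 129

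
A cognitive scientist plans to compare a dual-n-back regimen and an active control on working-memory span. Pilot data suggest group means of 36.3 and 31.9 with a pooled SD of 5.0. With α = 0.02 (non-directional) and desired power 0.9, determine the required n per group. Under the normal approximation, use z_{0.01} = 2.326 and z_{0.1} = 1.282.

n = 34 per group

Cohen's d = |M₁ − M₂| / SD_pooled = |36.3 − 31.9| / 5.0 = 4.4 / 5.0 = 0.880.
For two independent groups with equal n: n = 2·((z_{α/2} + z_β) / d)².
z_{α/2} + z_β = 2.326 + 1.282 = 3.608.
n = 2 × (3.608 / 0.880)² = 2 × 4.100² = 2 × 16.81 = 33.6.
Round up to the next whole participant.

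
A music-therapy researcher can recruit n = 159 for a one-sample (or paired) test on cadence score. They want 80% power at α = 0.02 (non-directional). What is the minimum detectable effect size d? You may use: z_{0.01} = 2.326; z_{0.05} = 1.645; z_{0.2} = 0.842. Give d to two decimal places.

d_min ≈ 0.25

For a single sample (or paired design) of n = 159: d_min = (z_{α/2} + z_β)/√n.
z-sum = 2.326 + 0.842 = 3.168.
d_min = 3.168 / √159 = 3.168 / 12.610 = 0.251.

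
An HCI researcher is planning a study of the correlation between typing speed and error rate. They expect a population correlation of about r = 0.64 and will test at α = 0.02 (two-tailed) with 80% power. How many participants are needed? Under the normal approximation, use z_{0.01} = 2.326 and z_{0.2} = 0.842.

Fisher's z: C = ½·ln((1+r)/(1−r)) = ½·ln(4.5556) = 0.7582.
n = ((z_{α/2} + z_β)/C)² + 3.
(2.326 + 0.842) / 0.7582 = 3.168 / 0.7582 = 4.178.
n = 4.178² + 3 = 17.46 + 3 = 20.5.
Round up.

n = 21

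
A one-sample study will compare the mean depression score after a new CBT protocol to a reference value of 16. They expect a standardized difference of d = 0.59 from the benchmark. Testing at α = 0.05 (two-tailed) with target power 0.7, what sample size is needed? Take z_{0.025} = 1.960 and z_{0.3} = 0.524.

For a one-sample test: n = ((z_{α/2} + z_β) / d)².
z_{α/2} + z_β = 1.960 + 0.524 = 2.484.
n = (2.484 / 0.59)² = 4.210² = 17.73.
Round up.

n = 18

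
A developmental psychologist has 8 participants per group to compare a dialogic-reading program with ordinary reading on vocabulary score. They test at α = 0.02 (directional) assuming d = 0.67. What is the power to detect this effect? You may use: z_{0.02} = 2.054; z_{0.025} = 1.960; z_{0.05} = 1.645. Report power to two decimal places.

For two equal groups, power = Φ(d·√(n/2) − z_{α}).
d·√(n/2) = 0.67 × √(8/2) = 0.67 × 2.000 = 1.340.
z_β = 1.340 − 2.054 = -0.714.
Power = Φ(-0.714) = 0.238.

power ≈ 0.24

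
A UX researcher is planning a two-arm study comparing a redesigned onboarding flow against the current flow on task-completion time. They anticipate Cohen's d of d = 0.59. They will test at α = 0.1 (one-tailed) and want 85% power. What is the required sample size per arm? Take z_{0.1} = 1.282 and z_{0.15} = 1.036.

n = 31 per group

For two independent groups with equal n: n = 2·((z_{α} + z_β) / d)².
z_{α} + z_β = 1.282 + 1.036 = 2.318.
n = 2 × (2.318 / 0.59)² = 2 × 3.929² = 2 × 15.44 = 30.9.
Round up to the next whole participant.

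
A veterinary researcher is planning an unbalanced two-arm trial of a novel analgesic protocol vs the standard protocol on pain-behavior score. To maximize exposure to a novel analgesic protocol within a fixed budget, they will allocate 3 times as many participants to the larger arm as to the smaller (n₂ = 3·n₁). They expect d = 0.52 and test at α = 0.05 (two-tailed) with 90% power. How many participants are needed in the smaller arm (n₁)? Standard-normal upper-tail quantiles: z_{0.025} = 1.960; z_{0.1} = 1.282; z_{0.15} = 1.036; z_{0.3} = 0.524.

n₁ = 52

With allocation ratio k = n₂/n₁ = 3, Var(x̄₁−x̄₂) = σ²(1/n₁ + 1/(k·n₁)) = σ²·(k+1)/(k·n₁).
So n₁ = (1 + 1/k)·((z_{α/2} + z_β)/d)² = 1.333 × (3.242/0.52)².
n₁ = 1.333 × 38.87 = 51.8.
Round up: n₁ = 52, giving n₂ = 3 × 52 = 156.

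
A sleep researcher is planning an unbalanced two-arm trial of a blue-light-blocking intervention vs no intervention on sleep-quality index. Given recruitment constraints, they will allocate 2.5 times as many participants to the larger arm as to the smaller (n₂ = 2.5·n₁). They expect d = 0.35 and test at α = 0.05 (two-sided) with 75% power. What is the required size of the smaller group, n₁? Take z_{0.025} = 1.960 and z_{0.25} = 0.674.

With allocation ratio k = n₂/n₁ = 2.5, Var(x̄₁−x̄₂) = σ²(1/n₁ + 1/(k·n₁)) = σ²·(k+1)/(k·n₁).
So n₁ = (1 + 1/k)·((z_{α/2} + z_β)/d)² = 1.400 × (2.634/0.35)².
n₁ = 1.400 × 56.64 = 79.3.
Round up: n₁ = 80, giving n₂ = 2.5 × 80 = 200.

n₁ = 80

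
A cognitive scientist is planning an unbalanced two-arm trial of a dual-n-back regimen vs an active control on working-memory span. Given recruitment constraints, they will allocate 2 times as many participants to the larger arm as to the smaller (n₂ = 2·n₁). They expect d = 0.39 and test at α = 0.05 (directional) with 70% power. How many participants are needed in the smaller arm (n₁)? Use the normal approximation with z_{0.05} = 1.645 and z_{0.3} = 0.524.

With allocation ratio k = n₂/n₁ = 2, Var(x̄₁−x̄₂) = σ²(1/n₁ + 1/(k·n₁)) = σ²·(k+1)/(k·n₁).
So n₁ = (1 + 1/k)·((z_{α} + z_β)/d)² = 1.500 × (2.169/0.39)².
n₁ = 1.500 × 30.93 = 46.4.
Round up: n₁ = 47, giving n₂ = 2 × 47 = 94.

n₁ = 47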